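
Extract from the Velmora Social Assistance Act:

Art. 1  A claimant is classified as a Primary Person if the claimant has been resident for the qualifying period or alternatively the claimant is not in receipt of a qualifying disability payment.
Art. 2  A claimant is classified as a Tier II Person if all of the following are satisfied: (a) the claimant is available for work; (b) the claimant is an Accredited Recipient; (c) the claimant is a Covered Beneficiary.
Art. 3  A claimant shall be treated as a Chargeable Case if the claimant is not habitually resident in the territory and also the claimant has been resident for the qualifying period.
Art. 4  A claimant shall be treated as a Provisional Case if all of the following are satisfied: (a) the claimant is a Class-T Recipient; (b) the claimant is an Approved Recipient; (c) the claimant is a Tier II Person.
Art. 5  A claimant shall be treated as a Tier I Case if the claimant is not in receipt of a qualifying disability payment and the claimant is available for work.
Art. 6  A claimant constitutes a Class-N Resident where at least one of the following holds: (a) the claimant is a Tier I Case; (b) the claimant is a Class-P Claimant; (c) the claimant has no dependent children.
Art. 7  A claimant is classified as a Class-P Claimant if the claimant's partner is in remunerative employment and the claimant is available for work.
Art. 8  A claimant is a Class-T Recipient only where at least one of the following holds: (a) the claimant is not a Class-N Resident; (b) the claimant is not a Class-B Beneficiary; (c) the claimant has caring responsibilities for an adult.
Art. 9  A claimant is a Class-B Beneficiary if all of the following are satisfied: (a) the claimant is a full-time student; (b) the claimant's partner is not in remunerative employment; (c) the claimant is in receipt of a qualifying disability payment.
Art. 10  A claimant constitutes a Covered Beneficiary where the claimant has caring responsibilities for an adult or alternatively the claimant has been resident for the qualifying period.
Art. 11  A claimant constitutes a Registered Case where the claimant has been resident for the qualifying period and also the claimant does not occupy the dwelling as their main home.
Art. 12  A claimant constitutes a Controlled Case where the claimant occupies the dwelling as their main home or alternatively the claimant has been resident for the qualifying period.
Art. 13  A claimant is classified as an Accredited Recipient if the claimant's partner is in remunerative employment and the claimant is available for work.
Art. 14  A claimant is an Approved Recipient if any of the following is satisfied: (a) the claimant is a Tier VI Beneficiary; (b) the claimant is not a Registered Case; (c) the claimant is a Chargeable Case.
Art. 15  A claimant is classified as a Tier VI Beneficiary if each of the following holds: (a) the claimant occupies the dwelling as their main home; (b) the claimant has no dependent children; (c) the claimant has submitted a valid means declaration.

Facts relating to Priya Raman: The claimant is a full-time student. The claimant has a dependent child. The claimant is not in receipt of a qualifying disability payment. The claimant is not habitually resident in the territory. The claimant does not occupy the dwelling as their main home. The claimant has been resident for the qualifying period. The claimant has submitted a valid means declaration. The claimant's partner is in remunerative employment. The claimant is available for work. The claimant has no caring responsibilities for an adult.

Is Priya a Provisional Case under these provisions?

article 5 — Tier I Case: [the claimant is not in receipt of a qualifying disability payment? yes] AND [the claimant is available for work? yes] → satisfied.
article 7 — Class-P Claimant: [the claimant's partner is in remunerative employment? yes] AND [the claimant is available for work? yes] → satisfied.
article 6 — Class-N Resident: [Tier I Case (article 5)? yes] OR [Class-P Claimant (article 7)? yes] OR [the claimant has no dependent children? no] → satisfied.
article 9 — Class-B Beneficiary: [the claimant is a full-time student? yes] AND [the claimant's partner is not in remunerative employment? no] AND [the claimant is in receipt of a qualifying disability payment? no] → not satisfied.
article 8 — Class-T Recipient: [not a Class-N Resident (article 6)? no] OR [not a Class-B Beneficiary (article 9)? yes] OR [the claimant has caring responsibilities for an adult? no] → satisfied.
article 15 — Tier VI Beneficiary: [the claimant occupies the dwelling as their main home? no] AND [the claimant has no dependent children? no] AND [the claimant has submitted a valid means declaration? yes] → not satisfied.
article 11 — Registered Case: [the claimant has been resident for the qualifying period? yes] AND [the claimant does not occupy the dwelling as their main home? yes] → satisfied.
article 3 — Chargeable Case: [the claimant is not habitually resident in the territory? yes] AND [the claimant has been resident for the qualifying period? yes] → satisfied.
article 14 — Approved Recipient: [Tier VI Beneficiary (article 15)? no] OR [not a Registered Case (article 11)? no] OR [Chargeable Case (article 3)? yes] → satisfied.
article 13 — Accredited Recipient: [the claimant's partner is in remunerative employment? yes] AND [the claimant is available for work? yes] → satisfied.
article 10 — Covered Beneficiary: [the claimant has caring responsibilities for an adult? no] OR [the claimant has been resident for the qualifying period? yes] → satisfied.
article 2 — Tier II Person: [the claimant is available for work? yes] AND [Accredited Recipient (article 13)? yes] AND [Covered Beneficiary (article 10)? yes] → satisfied.
article 4 — Provisional Case: [Class-T Recipient (article 8)? yes] AND [Approved Recipient (article 14)? yes] AND [Tier II Person (article 2)? yes] → satisfied.

Yes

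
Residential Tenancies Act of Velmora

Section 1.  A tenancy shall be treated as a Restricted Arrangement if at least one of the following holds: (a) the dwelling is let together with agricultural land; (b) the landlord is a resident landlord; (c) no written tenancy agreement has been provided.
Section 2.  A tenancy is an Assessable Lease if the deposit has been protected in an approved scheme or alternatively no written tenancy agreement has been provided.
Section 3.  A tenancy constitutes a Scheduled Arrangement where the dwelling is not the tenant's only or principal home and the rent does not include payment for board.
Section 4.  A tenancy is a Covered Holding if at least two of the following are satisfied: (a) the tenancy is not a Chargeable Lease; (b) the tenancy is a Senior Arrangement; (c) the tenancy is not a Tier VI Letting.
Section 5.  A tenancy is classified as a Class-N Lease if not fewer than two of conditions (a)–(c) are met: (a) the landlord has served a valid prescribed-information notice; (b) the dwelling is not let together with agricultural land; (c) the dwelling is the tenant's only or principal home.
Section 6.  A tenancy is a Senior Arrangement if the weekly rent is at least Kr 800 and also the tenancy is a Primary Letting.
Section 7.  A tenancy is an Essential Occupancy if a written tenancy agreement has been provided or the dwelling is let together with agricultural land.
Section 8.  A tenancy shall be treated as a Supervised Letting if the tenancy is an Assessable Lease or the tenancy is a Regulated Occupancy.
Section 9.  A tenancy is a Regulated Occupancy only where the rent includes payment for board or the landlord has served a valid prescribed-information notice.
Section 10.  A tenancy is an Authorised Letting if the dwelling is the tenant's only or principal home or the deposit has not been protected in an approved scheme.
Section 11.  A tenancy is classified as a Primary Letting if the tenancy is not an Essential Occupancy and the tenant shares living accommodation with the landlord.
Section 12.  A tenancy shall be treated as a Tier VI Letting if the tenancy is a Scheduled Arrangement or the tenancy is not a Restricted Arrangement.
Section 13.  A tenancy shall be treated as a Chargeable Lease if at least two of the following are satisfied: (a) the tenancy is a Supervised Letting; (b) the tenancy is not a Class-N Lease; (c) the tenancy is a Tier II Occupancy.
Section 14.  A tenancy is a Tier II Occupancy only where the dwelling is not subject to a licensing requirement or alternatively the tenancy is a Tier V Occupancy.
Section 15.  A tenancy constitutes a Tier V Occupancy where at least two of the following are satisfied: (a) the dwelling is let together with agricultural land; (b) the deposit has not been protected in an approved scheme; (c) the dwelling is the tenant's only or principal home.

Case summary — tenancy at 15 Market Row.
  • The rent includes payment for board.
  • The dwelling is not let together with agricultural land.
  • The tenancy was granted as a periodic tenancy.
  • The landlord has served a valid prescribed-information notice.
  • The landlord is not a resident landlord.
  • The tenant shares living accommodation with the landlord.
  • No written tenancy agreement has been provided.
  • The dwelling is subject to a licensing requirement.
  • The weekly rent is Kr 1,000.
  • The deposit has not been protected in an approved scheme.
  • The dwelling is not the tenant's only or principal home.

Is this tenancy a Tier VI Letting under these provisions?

No

section 3 — Scheduled Arrangement: [the dwelling is not the tenant's only or principal home? yes] AND [the rent does not include payment for board? no] → not satisfied.
section 1 — Restricted Arrangement: [the dwelling is let together with agricultural land? no] OR [the landlord is a resident landlord? no] OR [no written tenancy agreement has been provided? yes] → satisfied.
section 12 — Tier VI Letting: [Scheduled Arrangement (section 3)? no] OR [not a Restricted Arrangement (section 1)? no] → not satisfied.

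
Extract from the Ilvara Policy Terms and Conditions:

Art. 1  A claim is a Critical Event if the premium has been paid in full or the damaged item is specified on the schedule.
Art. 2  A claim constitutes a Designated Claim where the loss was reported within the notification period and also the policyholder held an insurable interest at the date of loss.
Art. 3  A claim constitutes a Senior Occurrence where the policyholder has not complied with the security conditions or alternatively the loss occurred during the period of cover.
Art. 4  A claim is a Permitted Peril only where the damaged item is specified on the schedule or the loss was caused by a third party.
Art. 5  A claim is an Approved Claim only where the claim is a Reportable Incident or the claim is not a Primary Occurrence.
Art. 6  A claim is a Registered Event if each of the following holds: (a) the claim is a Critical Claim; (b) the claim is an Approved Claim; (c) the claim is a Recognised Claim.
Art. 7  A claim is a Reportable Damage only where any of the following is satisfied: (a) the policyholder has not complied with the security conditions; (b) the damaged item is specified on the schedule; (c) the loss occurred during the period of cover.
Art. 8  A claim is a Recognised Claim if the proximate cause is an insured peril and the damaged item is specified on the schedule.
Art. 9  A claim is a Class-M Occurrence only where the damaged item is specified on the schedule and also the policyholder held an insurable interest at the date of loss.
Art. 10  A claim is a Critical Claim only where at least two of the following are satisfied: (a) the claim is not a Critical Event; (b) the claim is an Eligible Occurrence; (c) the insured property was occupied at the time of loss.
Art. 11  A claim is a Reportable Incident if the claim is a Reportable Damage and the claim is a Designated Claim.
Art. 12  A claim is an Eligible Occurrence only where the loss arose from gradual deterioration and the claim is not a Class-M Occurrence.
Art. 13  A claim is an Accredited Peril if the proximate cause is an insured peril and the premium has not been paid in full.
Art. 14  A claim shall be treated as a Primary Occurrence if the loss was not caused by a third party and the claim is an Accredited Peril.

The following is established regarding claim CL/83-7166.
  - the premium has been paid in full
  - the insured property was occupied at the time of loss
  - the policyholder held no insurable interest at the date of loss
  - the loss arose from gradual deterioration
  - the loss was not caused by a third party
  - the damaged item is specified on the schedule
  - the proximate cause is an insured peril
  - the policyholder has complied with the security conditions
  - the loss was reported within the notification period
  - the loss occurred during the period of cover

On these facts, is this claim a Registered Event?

Yes

article 1 — Critical Event: [the premium has been paid in full? yes] OR [the damaged item is specified on the schedule? yes] → satisfied.
article 9 — Class-M Occurrence: [the damaged item is specified on the schedule? yes] AND [the policyholder held an insurable interest at the date of loss? no] → not satisfied.
article 12 — Eligible Occurrence: [the loss arose from gradual deterioration? yes] AND [not a Class-M Occurrence (article 9)? yes] → satisfied.
article 10 — Critical Claim: not a Critical Event (article 1)? no; Eligible Occurrence (article 12)? yes; the insured property was occupied at the time of loss? yes — 2 of 3 hold (need ≥2) → satisfied.
article 7 — Reportable Damage: [the policyholder has not complied with the security conditions? no] OR [the damaged item is specified on the schedule? yes] OR [the loss occurred during the period of cover? yes] → satisfied.
article 2 — Designated Claim: [the loss was reported within the notification period? yes] AND [the policyholder held an insurable interest at the date of loss? no] → not satisfied.
article 11 — Reportable Incident: [Reportable Damage (article 7)? yes] AND [Designated Claim (article 2)? no] → not satisfied.
article 13 — Accredited Peril: [the proximate cause is an insured peril? yes] AND [the premium has not been paid in full? no] → not satisfied.
article 14 — Primary Occurrence: [the loss was not caused by a third party? yes] AND [Accredited Peril (article 13)? no] → not satisfied.
article 5 — Approved Claim: [Reportable Incident (article 11)? no] OR [not a Primary Occurrence (article 14)? yes] → satisfied.
article 8 — Recognised Claim: [the proximate cause is an insured peril? yes] AND [the damaged item is specified on the schedule? yes] → satisfied.
article 6 — Registered Event: [Critical Claim (article 10)? yes] AND [Approved Claim (article 5)? yes] AND [Recognised Claim (article 8)? yes] → satisfied.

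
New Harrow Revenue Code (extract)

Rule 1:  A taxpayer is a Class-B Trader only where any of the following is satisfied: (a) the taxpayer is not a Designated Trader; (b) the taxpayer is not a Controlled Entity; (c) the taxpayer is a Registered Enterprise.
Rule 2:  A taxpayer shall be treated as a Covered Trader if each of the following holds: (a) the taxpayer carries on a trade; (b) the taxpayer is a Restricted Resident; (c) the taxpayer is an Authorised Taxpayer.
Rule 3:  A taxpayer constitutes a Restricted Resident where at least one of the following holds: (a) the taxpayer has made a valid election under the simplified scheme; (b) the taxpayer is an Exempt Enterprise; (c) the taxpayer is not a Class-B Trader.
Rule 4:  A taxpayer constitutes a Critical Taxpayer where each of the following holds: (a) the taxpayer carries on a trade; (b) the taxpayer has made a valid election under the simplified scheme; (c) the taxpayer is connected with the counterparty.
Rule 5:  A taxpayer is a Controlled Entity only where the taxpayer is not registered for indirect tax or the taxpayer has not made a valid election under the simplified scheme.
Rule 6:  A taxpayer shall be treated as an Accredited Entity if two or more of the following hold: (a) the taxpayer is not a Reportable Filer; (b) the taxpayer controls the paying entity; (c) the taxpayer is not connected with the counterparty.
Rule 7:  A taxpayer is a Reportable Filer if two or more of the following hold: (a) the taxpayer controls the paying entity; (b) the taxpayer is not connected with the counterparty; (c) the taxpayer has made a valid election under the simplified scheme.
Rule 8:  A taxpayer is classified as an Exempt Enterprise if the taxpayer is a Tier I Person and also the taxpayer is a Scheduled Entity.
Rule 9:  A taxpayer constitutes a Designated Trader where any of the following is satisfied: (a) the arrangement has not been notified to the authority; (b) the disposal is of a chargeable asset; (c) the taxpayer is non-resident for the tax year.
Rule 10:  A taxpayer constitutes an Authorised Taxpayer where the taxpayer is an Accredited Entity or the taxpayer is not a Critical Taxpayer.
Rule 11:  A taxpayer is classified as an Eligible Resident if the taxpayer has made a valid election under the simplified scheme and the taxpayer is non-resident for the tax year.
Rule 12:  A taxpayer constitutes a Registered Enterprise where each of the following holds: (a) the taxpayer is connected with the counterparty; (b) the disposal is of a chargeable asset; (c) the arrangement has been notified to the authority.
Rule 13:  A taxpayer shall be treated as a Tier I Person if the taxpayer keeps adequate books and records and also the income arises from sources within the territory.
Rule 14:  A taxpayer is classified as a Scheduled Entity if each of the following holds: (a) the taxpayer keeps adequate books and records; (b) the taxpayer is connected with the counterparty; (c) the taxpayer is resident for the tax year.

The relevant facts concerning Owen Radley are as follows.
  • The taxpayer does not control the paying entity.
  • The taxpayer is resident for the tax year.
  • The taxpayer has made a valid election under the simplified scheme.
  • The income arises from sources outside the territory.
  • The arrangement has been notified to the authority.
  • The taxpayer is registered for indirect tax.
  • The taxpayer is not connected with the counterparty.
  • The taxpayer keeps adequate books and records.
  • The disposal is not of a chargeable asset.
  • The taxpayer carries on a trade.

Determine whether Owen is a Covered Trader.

Yes

rule 13 — Tier I Person: [the taxpayer keeps adequate books and records? yes] AND [the income arises from sources within the territory? no] → not satisfied.
rule 14 — Scheduled Entity: [the taxpayer keeps adequate books and records? yes] AND [the taxpayer is connected with the counterparty? no] AND [the taxpayer is resident for the tax year? yes] → not satisfied.
rule 8 — Exempt Enterprise: [Tier I Person (rule 13)? no] AND [Scheduled Entity (rule 14)? no] → not satisfied.
rule 9 — Designated Trader: [the arrangement has not been notified to the authority? no] OR [the disposal is of a chargeable asset? no] OR [the taxpayer is non-resident for the tax year? no] → not satisfied.
rule 5 — Controlled Entity: [the taxpayer is not registered for indirect tax? no] OR [the taxpayer has not made a valid election under the simplified scheme? no] → not satisfied.
rule 12 — Registered Enterprise: [the taxpayer is connected with the counterparty? no] AND [the disposal is of a chargeable asset? no] AND [the arrangement has been notified to the authority? yes] → not satisfied.
rule 1 — Class-B Trader: [not a Designated Trader (rule 9)? yes] OR [not a Controlled Entity (rule 5)? yes] OR [Registered Enterprise (rule 12)? no] → satisfied.
rule 3 — Restricted Resident: [the taxpayer has made a valid election under the simplified scheme? yes] OR [Exempt Enterprise (rule 8)? no] OR [not a Class-B Trader (rule 1)? no] → satisfied.
rule 7 — Reportable Filer: the taxpayer controls the paying entity? no; the taxpayer is not connected with the counterparty? yes; the taxpayer has made a valid election under the simplified scheme? yes — 2 of 3 hold (need ≥2) → satisfied.
rule 6 — Accredited Entity: not a Reportable Filer (rule 7)? no; the taxpayer controls the paying entity? no; the taxpayer is not connected with the counterparty? yes — 1 of 3 hold (need ≥2) → not satisfied.
rule 4 — Critical Taxpayer: [the taxpayer carries on a trade? yes] AND [the taxpayer has made a valid election under the simplified scheme? yes] AND [the taxpayer is connected with the counterparty? no] → not satisfied.
rule 10 — Authorised Taxpayer: [Accredited Entity (rule 6)? no] OR [not a Critical Taxpayer (rule 4)? yes] → satisfied.
rule 2 — Covered Trader: [the taxpayer carries on a trade? yes] AND [Restricted Resident (rule 3)? yes] AND [Authorised Taxpayer (rule 10)? yes] → satisfied.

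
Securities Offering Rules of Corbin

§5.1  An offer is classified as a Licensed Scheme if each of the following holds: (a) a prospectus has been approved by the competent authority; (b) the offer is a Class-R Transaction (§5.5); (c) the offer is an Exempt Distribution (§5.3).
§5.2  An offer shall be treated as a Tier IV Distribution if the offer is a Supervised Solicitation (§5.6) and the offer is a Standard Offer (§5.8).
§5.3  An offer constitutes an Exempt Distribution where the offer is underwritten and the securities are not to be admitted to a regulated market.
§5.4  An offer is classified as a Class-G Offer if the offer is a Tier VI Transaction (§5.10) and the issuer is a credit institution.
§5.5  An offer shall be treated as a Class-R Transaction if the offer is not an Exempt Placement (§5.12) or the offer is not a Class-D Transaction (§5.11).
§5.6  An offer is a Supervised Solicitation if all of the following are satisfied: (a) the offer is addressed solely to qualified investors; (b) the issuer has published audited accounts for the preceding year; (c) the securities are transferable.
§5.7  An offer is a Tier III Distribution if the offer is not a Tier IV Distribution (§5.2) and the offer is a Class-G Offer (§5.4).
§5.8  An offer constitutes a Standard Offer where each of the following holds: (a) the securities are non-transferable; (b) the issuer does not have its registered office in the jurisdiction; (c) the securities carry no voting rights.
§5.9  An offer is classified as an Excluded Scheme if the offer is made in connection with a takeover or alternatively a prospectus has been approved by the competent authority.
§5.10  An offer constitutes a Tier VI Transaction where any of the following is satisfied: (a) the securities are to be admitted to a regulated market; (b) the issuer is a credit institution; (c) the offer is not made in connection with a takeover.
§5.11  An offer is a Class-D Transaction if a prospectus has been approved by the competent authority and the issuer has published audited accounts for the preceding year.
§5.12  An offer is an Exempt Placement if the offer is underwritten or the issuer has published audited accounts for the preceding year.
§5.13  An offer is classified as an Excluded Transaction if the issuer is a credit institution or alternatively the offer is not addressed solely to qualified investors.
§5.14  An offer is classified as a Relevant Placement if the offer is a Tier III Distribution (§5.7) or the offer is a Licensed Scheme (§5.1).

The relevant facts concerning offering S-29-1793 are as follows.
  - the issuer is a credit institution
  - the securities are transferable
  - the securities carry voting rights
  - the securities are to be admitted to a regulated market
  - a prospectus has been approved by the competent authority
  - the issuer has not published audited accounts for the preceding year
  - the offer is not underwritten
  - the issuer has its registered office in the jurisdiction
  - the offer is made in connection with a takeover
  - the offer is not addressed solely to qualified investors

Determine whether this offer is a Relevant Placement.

Yes

Under §5.6: the offer is addressed solely to qualified investors? no; and the issuer has published audited accounts for the preceding year? no; and the securities are transferable? yes. So the offer is not a Supervised Solicitation.
Under §5.8: the securities are non-transferable? no; and the issuer does not have its registered office in the jurisdiction? no; and the securities carry no voting rights? no. So the offer is not a Standard Offer.
Under §5.2: Supervised Solicitation (§5.6)? no; and Standard Offer (§5.8)? no. So the offer is not a Tier IV Distribution.
Under §5.10: the securities are to be admitted to a regulated market? yes; or the issuer is a credit institution? yes; or the offer is not made in connection with a takeover? no. So the offer is a Tier VI Transaction.
Under §5.4: Tier VI Transaction (§5.10)? yes; and the issuer is a credit institution? yes. So the offer is a Class-G Offer.
Under §5.7: not a Tier IV Distribution (§5.2)? yes; and Class-G Offer (§5.4)? yes. So the offer is a Tier III Distribution.
Under §5.12: the offer is underwritten? no; or the issuer has published audited accounts for the preceding year? no. So the offer is not an Exempt Placement.
Under §5.11: a prospectus has been approved by the competent authority? yes; and the issuer has published audited accounts for the preceding year? no. So the offer is not a Class-D Transaction.
Under §5.5: not an Exempt Placement (§5.12)? yes; or not a Class-D Transaction (§5.11)? yes. So the offer is a Class-R Transaction.
Under §5.3: the offer is underwritten? no; and the securities are not to be admitted to a regulated market? no. So the offer is not an Exempt Distribution.
Under §5.1: a prospectus has been approved by the competent authority? yes; and Class-R Transaction (§5.5)? yes; and Exempt Distribution (§5.3)? no. So the offer is not a Licensed Scheme.
Under §5.14: Tier III Distribution (§5.7)? yes; or Licensed Scheme (§5.1)? no. So the offer is a Relevant Placement.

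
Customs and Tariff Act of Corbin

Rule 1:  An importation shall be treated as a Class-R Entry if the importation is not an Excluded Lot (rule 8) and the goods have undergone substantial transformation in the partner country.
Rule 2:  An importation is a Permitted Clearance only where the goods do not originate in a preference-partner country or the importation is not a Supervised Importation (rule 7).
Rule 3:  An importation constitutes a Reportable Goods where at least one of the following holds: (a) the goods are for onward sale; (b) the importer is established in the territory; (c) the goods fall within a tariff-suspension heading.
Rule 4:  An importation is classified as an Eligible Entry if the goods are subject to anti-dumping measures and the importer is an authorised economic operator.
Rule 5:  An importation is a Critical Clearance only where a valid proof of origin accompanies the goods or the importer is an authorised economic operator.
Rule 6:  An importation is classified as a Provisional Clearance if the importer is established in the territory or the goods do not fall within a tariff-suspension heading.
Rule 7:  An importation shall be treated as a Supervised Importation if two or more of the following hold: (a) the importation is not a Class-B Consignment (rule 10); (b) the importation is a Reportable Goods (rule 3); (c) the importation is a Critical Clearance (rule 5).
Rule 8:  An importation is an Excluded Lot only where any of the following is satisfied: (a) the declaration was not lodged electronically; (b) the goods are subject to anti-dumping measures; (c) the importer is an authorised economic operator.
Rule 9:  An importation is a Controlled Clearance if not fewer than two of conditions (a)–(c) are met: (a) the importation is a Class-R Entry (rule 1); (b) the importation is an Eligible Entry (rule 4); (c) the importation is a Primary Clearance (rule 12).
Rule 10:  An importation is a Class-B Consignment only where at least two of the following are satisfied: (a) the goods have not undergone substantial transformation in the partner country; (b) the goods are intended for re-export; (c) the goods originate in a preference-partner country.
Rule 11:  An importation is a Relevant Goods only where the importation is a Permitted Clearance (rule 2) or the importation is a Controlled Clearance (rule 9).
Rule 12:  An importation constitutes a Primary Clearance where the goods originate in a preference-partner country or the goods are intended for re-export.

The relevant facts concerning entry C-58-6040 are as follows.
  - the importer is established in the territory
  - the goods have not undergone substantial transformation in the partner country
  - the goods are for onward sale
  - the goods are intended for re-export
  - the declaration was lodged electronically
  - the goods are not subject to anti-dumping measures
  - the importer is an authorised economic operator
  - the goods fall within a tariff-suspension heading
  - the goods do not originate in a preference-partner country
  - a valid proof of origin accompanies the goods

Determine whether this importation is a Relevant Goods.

rule 10 — Class-B Consignment: the goods have not undergone substantial transformation in the partner country? yes; the goods are intended for re-export? yes; the goods originate in a preference-partner country? no — 2 of 3 hold (need ≥2) → satisfied.
rule 3 — Reportable Goods: [the goods are for onward sale? yes] OR [the importer is established in the territory? yes] OR [the goods fall within a tariff-suspension heading? yes] → satisfied.
rule 5 — Critical Clearance: [a valid proof of origin accompanies the goods? yes] OR [the importer is an authorised economic operator? yes] → satisfied.
rule 7 — Supervised Importation: not a Class-B Consignment (rule 10)? no; Reportable Goods (rule 3)? yes; Critical Clearance (rule 5)? yes — 2 of 3 hold (need ≥2) → satisfied.
rule 2 — Permitted Clearance: [the goods do not originate in a preference-partner country? yes] OR [not a Supervised Importation (rule 7)? no] → satisfied.
rule 8 — Excluded Lot: [the declaration was not lodged electronically? no] OR [the goods are subject to anti-dumping measures? no] OR [the importer is an authorised economic operator? yes] → satisfied.
rule 1 — Class-R Entry: [not an Excluded Lot (rule 8)? no] AND [the goods have undergone substantial transformation in the partner country? no] → not satisfied.
rule 4 — Eligible Entry: [the goods are subject to anti-dumping measures? no] AND [the importer is an authorised economic operator? yes] → not satisfied.
rule 12 — Primary Clearance: [the goods originate in a preference-partner country? no] OR [the goods are intended for re-export? yes] → satisfied.
rule 9 — Controlled Clearance: Class-R Entry (rule 1)? no; Eligible Entry (rule 4)? no; Primary Clearance (rule 12)? yes — 1 of 3 hold (need ≥2) → not satisfied.
rule 11 — Relevant Goods: [Permitted Clearance (rule 2)? yes] OR [Controlled Clearance (rule 9)? no] → satisfied.

Yes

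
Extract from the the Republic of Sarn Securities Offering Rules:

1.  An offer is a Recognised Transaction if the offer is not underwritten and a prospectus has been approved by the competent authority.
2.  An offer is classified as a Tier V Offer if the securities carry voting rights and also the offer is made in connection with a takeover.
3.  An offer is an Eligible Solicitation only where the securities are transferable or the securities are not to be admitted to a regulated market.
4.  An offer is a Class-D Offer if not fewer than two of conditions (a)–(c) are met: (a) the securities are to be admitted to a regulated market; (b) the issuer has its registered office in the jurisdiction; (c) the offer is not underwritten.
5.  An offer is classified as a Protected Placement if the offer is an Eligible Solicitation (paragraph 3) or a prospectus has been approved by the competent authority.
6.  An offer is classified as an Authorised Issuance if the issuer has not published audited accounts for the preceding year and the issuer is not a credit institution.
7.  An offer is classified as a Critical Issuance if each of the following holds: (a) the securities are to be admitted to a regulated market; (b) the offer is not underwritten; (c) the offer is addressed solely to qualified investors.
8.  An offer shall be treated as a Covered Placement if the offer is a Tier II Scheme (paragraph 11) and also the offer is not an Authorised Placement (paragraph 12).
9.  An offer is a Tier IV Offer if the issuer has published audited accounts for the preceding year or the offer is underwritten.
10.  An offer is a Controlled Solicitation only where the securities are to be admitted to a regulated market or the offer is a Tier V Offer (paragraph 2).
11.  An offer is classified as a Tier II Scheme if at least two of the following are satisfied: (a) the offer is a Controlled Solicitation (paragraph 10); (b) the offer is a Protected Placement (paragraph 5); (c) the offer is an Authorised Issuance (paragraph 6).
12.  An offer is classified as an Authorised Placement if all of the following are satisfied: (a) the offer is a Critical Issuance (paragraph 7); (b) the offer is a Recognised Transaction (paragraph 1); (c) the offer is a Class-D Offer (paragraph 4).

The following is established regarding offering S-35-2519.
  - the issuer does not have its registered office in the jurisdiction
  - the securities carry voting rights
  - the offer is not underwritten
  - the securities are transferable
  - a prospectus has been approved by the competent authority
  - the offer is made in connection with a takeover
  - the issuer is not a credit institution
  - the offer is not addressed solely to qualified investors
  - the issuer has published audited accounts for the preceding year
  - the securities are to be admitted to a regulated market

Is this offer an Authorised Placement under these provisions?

No

Under paragraph 7: the securities are to be admitted to a regulated market? yes; and the offer is not underwritten? yes; and the offer is addressed solely to qualified investors? no. So the offer is not a Critical Issuance.
Under paragraph 1: the offer is not underwritten? yes; and a prospectus has been approved by the competent authority? yes. So the offer is a Recognised Transaction.
Under paragraph 4: the securities are to be admitted to a regulated market? yes; the issuer has its registered office in the jurisdiction? no; the offer is not underwritten? yes — 2 of 3 hold (need ≥2) → satisfied.
Under paragraph 12: Critical Issuance (paragraph 7)? no; and Recognised Transaction (paragraph 1)? yes; and Class-D Offer (paragraph 4)? yes. So the offer is not an Authorised Placement.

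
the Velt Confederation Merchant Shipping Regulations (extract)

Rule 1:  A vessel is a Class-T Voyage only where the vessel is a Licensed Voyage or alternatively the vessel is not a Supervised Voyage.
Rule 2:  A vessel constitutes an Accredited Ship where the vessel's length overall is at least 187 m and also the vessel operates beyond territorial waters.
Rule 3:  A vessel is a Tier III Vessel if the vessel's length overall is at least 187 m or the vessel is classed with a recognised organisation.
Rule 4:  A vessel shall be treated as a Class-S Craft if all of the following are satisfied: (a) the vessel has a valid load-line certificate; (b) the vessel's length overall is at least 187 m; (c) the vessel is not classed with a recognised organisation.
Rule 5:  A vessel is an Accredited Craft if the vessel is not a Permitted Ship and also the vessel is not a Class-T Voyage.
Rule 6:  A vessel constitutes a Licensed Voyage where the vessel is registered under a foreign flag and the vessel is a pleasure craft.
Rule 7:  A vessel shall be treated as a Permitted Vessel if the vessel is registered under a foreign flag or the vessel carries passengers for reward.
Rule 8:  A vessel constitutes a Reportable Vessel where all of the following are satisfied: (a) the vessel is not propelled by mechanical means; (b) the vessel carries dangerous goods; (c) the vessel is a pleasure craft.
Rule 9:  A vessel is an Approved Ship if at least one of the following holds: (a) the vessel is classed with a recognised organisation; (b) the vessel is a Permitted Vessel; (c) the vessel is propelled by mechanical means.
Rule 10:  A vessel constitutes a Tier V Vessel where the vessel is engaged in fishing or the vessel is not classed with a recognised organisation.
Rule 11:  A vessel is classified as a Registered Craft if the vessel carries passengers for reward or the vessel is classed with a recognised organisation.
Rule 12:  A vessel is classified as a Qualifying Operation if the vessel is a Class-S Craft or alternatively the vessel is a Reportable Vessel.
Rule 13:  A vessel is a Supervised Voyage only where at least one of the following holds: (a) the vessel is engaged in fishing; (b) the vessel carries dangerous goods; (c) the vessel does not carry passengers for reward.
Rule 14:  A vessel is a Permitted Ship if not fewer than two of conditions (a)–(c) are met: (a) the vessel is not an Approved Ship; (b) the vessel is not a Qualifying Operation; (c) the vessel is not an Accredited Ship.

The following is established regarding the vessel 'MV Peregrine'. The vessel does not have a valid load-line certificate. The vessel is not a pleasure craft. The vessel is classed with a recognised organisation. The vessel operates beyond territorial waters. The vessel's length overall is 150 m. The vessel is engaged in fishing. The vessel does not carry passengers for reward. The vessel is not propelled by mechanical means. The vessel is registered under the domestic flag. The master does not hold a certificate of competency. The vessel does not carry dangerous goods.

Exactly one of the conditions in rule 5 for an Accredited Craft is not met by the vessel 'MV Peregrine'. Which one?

Permitted Ship

Under rule 7: the vessel is registered under a foreign flag? no; or the vessel carries passengers for reward? no. So the vessel is not a Permitted Vessel.
Under rule 9: the vessel is classed with a recognised organisation? yes; or Permitted Vessel (rule 7)? no; or the vessel is propelled by mechanical means? no. So the vessel is an Approved Ship.
Under rule 4: the vessel has a valid load-line certificate? no; and vessel's length overall: 150 m ≥ 187 m? no; and the vessel is not classed with a recognised organisation? no. So the vessel is not a Class-S Craft.
Under rule 8: the vessel is not propelled by mechanical means? yes; and the vessel carries dangerous goods? no; and the vessel is a pleasure craft? no. So the vessel is not a Reportable Vessel.
Under rule 12: Class-S Craft (rule 4)? no; or Reportable Vessel (rule 8)? no. So the vessel is not a Qualifying Operation.
Under rule 2: vessel's length overall: 150 m ≥ 187 m? no; and the vessel operates beyond territorial waters? yes. So the vessel is not an Accredited Ship.
Under rule 14: not an Approved Ship (rule 9)? no; not a Qualifying Operation (rule 12)? yes; not an Accredited Ship (rule 2)? yes — 2 of 3 hold (need ≥2) → satisfied.
Under rule 6: the vessel is registered under a foreign flag? no; and the vessel is a pleasure craft? no. So the vessel is not a Licensed Voyage.
Under rule 13: the vessel is engaged in fishing? yes; or the vessel carries dangerous goods? no; or the vessel does not carry passengers for reward? yes. So the vessel is a Supervised Voyage.
Under rule 1: Licensed Voyage (rule 6)? no; or not a Supervised Voyage (rule 13)? no. So the vessel is not a Class-T Voyage.
Under rule 5: not a Permitted Ship (rule 14)? no; and not a Class-T Voyage (rule 1)? yes. So the vessel is not an Accredited Craft.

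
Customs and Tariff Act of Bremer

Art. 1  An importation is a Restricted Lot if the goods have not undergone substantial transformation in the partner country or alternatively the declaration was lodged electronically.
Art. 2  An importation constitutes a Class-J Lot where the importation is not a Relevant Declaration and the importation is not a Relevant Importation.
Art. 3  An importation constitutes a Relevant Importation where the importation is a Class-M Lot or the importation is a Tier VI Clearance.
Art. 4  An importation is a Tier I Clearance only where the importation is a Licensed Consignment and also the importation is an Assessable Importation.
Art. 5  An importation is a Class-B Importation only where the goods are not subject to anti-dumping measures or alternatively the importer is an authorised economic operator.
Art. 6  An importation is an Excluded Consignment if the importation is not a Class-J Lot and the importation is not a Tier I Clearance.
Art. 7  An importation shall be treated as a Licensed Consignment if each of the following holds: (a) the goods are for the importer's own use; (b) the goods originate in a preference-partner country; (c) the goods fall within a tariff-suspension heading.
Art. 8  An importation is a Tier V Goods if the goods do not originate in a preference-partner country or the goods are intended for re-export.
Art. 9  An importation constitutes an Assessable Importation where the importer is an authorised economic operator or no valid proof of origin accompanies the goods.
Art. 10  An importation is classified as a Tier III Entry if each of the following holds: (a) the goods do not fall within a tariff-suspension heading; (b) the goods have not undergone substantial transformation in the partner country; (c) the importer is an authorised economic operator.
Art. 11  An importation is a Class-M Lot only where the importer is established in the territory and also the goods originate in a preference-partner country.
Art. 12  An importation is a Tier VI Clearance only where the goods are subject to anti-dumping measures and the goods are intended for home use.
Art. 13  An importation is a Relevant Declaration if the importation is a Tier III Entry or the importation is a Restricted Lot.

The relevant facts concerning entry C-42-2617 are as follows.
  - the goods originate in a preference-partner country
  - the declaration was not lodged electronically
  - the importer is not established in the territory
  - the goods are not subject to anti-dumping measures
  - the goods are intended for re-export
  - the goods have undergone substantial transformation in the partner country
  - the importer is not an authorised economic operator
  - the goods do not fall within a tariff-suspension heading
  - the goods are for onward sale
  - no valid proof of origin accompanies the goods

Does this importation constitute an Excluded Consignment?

Under article 10: the goods do not fall within a tariff-suspension heading? yes; and the goods have not undergone substantial transformation in the partner country? no; and the importer is an authorised economic operator? no. So the importation is not a Tier III Entry.
Under article 1: the goods have not undergone substantial transformation in the partner country? no; or the declaration was lodged electronically? no. So the importation is not a Restricted Lot.
Under article 13: Tier III Entry (article 10)? no; or Restricted Lot (article 1)? no. So the importation is not a Relevant Declaration.
Under article 11: the importer is established in the territory? no; and the goods originate in a preference-partner country? yes. So the importation is not a Class-M Lot.
Under article 12: the goods are subject to anti-dumping measures? no; and the goods are intended for home use? no. So the importation is not a Tier VI Clearance.
Under article 3: Class-M Lot (article 11)? no; or Tier VI Clearance (article 12)? no. So the importation is not a Relevant Importation.
Under article 2: not a Relevant Declaration (article 13)? yes; and not a Relevant Importation (article 3)? yes. So the importation is a Class-J Lot.
Under article 7: the goods are for the importer's own use? no; and the goods originate in a preference-partner country? yes; and the goods fall within a tariff-suspension heading? no. So the importation is not a Licensed Consignment.
Under article 9: the importer is an authorised economic operator? no; or no valid proof of origin accompanies the goods? yes. So the importation is an Assessable Importation.
Under article 4: Licensed Consignment (article 7)? no; and Assessable Importation (article 9)? yes. So the importation is not a Tier I Clearance.
Under article 6: not a Class-J Lot (article 2)? no; and not a Tier I Clearance (article 4)? yes. So the importation is not an Excluded Consignment.

No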